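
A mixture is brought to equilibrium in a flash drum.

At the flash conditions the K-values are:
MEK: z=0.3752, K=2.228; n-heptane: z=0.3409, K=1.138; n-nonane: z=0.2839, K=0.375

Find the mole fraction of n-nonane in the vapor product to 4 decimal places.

y_n-nonane = 0.1795

Rachford–Rice: g(ψ) = Σ zᵢ(Kᵢ−1)/(1+ψ(Kᵢ−1)) = 0.
g(0) = ΣzᵢKᵢ − 1 = 0.3304 and g(1) = 1 − Σzᵢ/Kᵢ = -0.2250, so a root lies in (0, 1).
Newton iteration, ψ⁰ = 0.65:
  ψ = 0.6500: g = 0.00056, g' = -0.4950 → ψ = 0.6511
Converged at ψ = 0.6511.
Compositions from xᵢ = zᵢ/(1+ψ(Kᵢ−1)), yᵢ = Kᵢxᵢ:
  MEK: x = 0.2085, y = 0.4645
  n-heptane: x = 0.3128, y = 0.3560
  n-nonane: x = 0.4787, y = 0.1795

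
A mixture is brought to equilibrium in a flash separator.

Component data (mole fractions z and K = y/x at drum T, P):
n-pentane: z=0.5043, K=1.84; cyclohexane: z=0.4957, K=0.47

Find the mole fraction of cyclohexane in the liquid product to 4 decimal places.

x_cyclohexane = 0.6131

Let ψ = V/F and solve Σ zᵢ(Kᵢ−1)/(1+ψ(Kᵢ−1)) = 0.
Feasibility: ΣzᵢKᵢ = 1.1609, Σzᵢ/Kᵢ = 1.3288 — both > 1, two phases present.
Binary case is linear: z₁(K₁−1)(1+ψ(K₂−1)) + z₂(K₂−1)(1+ψ(K₁−1)) = 0
⇒ ψ = [z₁(K₁−1)+z₂(K₂−1)] / [−(K₁−1)(K₂−1)] = 0.16089/0.44520 = 0.3614
Compositions from xᵢ = zᵢ/(1+ψ(Kᵢ−1)), yᵢ = Kᵢxᵢ:
  n-pentane: x = 0.3869, y = 0.7118
  cyclohexane: x = 0.6131, y = 0.2882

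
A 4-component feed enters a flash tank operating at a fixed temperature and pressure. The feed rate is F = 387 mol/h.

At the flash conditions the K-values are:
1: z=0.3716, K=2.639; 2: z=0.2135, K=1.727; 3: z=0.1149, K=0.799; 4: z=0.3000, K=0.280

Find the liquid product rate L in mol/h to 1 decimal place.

L = 150.6 mol/h

Let ψ = V/F and solve Σ zᵢ(Kᵢ−1)/(1+ψ(Kᵢ−1)) = 0.
Check two-phase: ΣzᵢKᵢ = 1.5252 > 1 and Σzᵢ/Kᵢ = 1.4797 > 1, so g(0) = 0.5252 > 0 and g(1) = -0.4797 < 0.
Newton–Raphson from ψ = 0.5:
  ψ = 0.5000: g = 0.08540, g' = -0.7476 → ψ = 0.6142
  ψ = 0.6142: g = -0.00280, g' = -0.8078 → ψ = 0.6108
Converged at ψ = 0.6107.
Then V = ψ·F = 0.6107·387 = 236.4 mol/h and L = F − V = 150.6 mol/h.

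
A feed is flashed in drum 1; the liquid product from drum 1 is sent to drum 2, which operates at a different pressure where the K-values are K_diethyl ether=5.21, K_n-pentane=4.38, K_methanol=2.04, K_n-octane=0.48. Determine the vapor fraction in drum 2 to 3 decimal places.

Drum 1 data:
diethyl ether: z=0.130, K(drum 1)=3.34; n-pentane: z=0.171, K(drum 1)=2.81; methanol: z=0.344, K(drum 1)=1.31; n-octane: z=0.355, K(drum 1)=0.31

Drum 1:
Rachford–Rice: g(ψ₁) = Σ zᵢ(Kᵢ−1)/(1+ψ₁(Kᵢ−1)) = 0.
Check two-phase: ΣzᵢKᵢ = 1.475 > 1 and Σzᵢ/Kᵢ = 1.508 > 1, so g(0) = 0.475 > 0 and g(1) = -0.508 < 0.
Newton–Raphson from ψ₁ = 0.5:
  ψ₁ = 0.500: g = 0.0210, g' = -0.724 → ψ₁ = 0.529
Converged at ψ₁ = 0.529.
Drum-1 compositions:
  diethyl ether: x = 0.058, y = 0.194
  n-pentane: x = 0.087, y = 0.246
  methanol: x = 0.296, y = 0.387
  n-octane: x = 0.559, y = 0.173
Drum-2 feed = drum-1 liquid: z₂ = (0.0581, 0.0874, 0.2955, 0.5590).
Drum 2:
Rachford–Rice: g(ψ₂) = Σ zᵢ(Kᵢ−1)/(1+ψ₂(Kᵢ−1)) = 0.
g(0) = ΣzᵢKᵢ − 1 = 0.557 and g(1) = 1 − Σzᵢ/Kᵢ = -0.341, so a root lies in (0, 1).
Iterate (Newton) starting at ψ₂ = 0.5:
  ψ₂ = 0.500: g = -0.0020, g' = -0.659 → ψ₂ = 0.497
Converged at ψ₂ = 0.497.
  diethyl ether: x = 0.019, y = 0.098
  n-pentane: x = 0.033, y = 0.143
  methanol: x = 0.195, y = 0.397
  n-octane: x = 0.754, y = 0.362

V/F (drum 2) = 0.497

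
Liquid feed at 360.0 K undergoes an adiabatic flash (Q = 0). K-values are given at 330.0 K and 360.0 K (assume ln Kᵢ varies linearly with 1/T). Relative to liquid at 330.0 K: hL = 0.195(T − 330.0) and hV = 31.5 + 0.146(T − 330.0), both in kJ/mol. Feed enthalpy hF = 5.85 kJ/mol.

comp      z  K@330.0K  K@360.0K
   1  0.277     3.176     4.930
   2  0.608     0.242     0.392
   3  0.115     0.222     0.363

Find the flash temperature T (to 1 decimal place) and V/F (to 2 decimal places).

Adiabatic flash: solve Rachford–Rice at each trial T, then check hF = ψ·hV(T) + (1−ψ)·hL(T).
  T = 330.0 K: K = (3.176, 0.242, 0.222), RR gives ψ = 0.032, H_out = 0.997 kJ/mol
  T = 360.0 K: K = (4.930, 0.392, 0.363), RR gives ψ = 0.268, H_out = 13.903 kJ/mol
  T = 345.0 K: K = (3.995, 0.311, 0.287), RR gives ψ = 0.159, H_out = 7.802 kJ/mol
  T = 337.5 K: K = (3.571, 0.275, 0.253), RR gives ψ = 0.099, H_out = 4.549 kJ/mol
  T = 341.2 K: K = (3.777, 0.293, 0.269), RR gives ψ = 0.129, H_out = 6.182 kJ/mol
  T = 339.4 K: K = (3.676, 0.284, 0.261), RR gives ψ = 0.115, H_out = 5.395 kJ/mol
Linear interpolation between T = 339.4 (H_out = 5.395) and T = 341.2 (H_out = 6.182) on hF = 5.85 gives T ≈ 340.4 K, at which ψ = 0.12.

T = 340.4 K, V/F = 0.12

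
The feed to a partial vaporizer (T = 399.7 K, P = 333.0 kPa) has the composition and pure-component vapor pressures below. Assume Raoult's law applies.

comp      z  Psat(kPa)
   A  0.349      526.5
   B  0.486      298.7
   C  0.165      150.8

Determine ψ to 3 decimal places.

Raoult's law: Kᵢ = Pᵢˢᵃᵗ/P = Pᵢˢᵃᵗ/333.0.
  K_A = 526.5/333.0 = 1.58108, K_B = 298.7/333.0 = 0.89700, K_C = 150.8/333.0 = 0.45285
Let ψ = V/F and solve Σ zᵢ(Kᵢ−1)/(1+ψ(Kᵢ−1)) = 0.
g(0) = ΣzᵢKᵢ − 1 = 0.062 and g(1) = 1 − Σzᵢ/Kᵢ = -0.127, so a root lies in (0, 1).
Newton iteration, ψ⁰ = 0.35:
  ψ = 0.350: g = 0.0049, g' = -0.162 → ψ = 0.380
Converged at ψ = 0.380.

ψ = 0.380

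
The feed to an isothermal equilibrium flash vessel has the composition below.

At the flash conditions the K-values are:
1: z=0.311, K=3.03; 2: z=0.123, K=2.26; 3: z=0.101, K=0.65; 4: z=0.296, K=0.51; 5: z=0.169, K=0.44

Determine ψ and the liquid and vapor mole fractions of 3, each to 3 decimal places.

Let ψ = V/F and solve Σ zᵢ(Kᵢ−1)/(1+ψ(Kᵢ−1)) = 0.
g(0) = ΣzᵢKᵢ − 1 = 0.511 and g(1) = 1 − Σzᵢ/Kᵢ = -0.277, so a root lies in (0, 1).
Newton iteration, ψ⁰ = 0.5:
  ψ = 0.500: g = 0.0420, g' = -0.634 → ψ = 0.566
  ψ = 0.566: g = 0.0008, g' = -0.613 → ψ = 0.567
Converged at ψ = 0.567.
Compositions from xᵢ = zᵢ/(1+ψ(Kᵢ−1)), yᵢ = Kᵢxᵢ:
  1: x = 0.145, y = 0.438
  2: x = 0.072, y = 0.162
  3: x = 0.126, y = 0.082
  4: x = 0.410, y = 0.209
  5: x = 0.248, y = 0.109

ψ = 0.567, x_3 = 0.126, y_3 = 0.082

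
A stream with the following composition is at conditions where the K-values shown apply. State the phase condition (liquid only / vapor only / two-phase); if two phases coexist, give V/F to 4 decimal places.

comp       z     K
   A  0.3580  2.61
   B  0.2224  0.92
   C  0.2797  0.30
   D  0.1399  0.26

two-phase, V/F = 0.2864

ΣzᵢKᵢ = 1.2593; Σzᵢ/Kᵢ = 1.8493.
Both exceed 1, so a two-phase solution exists.
Material balance + equilibrium reduce to Σ zᵢ(Kᵢ−1)/(1+ψ(Kᵢ−1)) = 0.
Newton–Raphson from ψ = 0.5:
  ψ = 0.5000: g = -0.16475, g' = -0.8038 → ψ = 0.2950
  ψ = 0.2950: g = -0.00664, g' = -0.7711 → ψ = 0.2864
Converged at ψ = 0.2864.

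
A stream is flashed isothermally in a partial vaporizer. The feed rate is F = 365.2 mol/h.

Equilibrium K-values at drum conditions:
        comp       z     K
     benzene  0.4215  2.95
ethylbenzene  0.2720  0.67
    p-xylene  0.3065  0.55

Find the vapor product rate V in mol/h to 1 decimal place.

Newton–Raphson from ψ = 0.31:
  ψ = 0.3100: g = 0.25199, g' = -0.7431 → ψ = 0.6491
  ψ = 0.6491: g = 0.05371, g' = -0.4840 → ψ = 0.7600
  ψ = 0.7600: g = 0.00172, g' = -0.4563 → ψ = 0.7638
Converged at ψ = 0.7638.
Then V = ψ·F = 0.7638·365.2 = 278.9 mol/h and L = F − V = 86.3 mol/h.

V = 278.9 mol/h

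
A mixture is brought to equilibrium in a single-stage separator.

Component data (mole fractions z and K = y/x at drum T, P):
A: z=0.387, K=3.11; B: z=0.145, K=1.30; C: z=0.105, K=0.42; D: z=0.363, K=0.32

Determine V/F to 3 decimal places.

V/F = 0.472

Material balance + equilibrium reduce to Σ zᵢ(Kᵢ−1)/(1+V/F(Kᵢ−1)) = 0.
Feasibility: ΣzᵢKᵢ = 1.552, Σzᵢ/Kᵢ = 1.620 — both > 1, two phases present.
Iterate (Newton) starting at V/F = 0.5:
  V/F = 0.500: g = -0.0246, g' = -0.873 → V/F = 0.472
Converged at V/F = 0.472.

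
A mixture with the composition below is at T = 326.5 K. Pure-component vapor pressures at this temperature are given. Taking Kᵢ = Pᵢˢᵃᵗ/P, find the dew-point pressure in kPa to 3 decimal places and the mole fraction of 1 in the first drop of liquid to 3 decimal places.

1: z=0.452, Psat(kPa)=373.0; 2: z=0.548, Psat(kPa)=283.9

At the dew point ψ → 1, so Σzᵢ/Kᵢ = 1 with Kᵢ = Pᵢˢᵃᵗ/P ⇒ 1/P = Σzᵢ/Pᵢˢᵃᵗ.
1/P = 0.452/373.0 + 0.548/283.9 = 0.003142 ⇒ P = 318.263 kPa
xᵢ = zᵢP/Pᵢˢᵃᵗ ⇒ x_1 = 0.452·318.263/373.0 = 0.386

Pdew = 318.263 kPa, x_1 = 0.386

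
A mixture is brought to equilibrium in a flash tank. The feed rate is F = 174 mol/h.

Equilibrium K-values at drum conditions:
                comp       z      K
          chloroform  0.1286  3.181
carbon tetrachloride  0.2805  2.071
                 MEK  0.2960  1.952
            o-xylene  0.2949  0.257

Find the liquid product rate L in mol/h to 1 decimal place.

L = 53.0 mol/h

Material balance + equilibrium reduce to Σ zᵢ(Kᵢ−1)/(1+ψ(Kᵢ−1)) = 0.
Check two-phase: ΣzᵢKᵢ = 1.6436 > 1 and Σzᵢ/Kᵢ = 1.4750 > 1, so g(0) = 0.6436 > 0 and g(1) = -0.4750 < 0.
Newton iteration, ψ⁰ = 0.5:
  ψ = 0.5000: g = 0.17211, g' = -0.8117 → ψ = 0.7120
  ψ = 0.7120: g = -0.01699, g' = -1.0267 → ψ = 0.6955
  ψ = 0.6955: g = -0.00025, g' = -0.9965 → ψ = 0.6952
Converged at ψ = 0.6952.
Then V = ψ·F = 0.6952·174 = 121.0 mol/h and L = F − V = 53.0 mol/h.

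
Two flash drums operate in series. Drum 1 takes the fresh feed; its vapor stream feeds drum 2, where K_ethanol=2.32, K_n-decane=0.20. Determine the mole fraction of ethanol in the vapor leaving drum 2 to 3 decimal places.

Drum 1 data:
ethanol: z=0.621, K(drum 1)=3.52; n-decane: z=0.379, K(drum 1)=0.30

Drum 1:
Rachford–Rice: g(ψ₁) = Σ zᵢ(Kᵢ−1)/(1+ψ₁(Kᵢ−1)) = 0.
Feasibility: ΣzᵢKᵢ = 2.300, Σzᵢ/Kᵢ = 1.440 — both > 1, two phases present.
Newton iteration, ψ₁⁰ = 0.5:
  ψ₁ = 0.500: g = 0.2843, g' = -1.212 → ψ₁ = 0.735
  ψ₁ = 0.735: g = 0.0027, g' = -1.272 → ψ₁ = 0.737
Converged at ψ₁ = 0.737.
Drum-1 compositions:
  ethanol: x = 0.217, y = 0.765
  n-decane: x = 0.783, y = 0.235
Drum-2 feed = drum-1 vapor: z₂ = (0.7652, 0.2348).
Drum 2:
Material balance + equilibrium reduce to Σ zᵢ(Kᵢ−1)/(1+ψ₂(Kᵢ−1)) = 0.
Check two-phase: ΣzᵢKᵢ = 1.822 > 1 and Σzᵢ/Kᵢ = 1.504 > 1, so g(0) = 0.822 > 0 and g(1) = -0.504 < 0.
Newton–Raphson from ψ₂ = 0.5:
  ψ₂ = 0.500: g = 0.2954, g' = -0.901 → ψ₂ = 0.828
  ψ₂ = 0.828: g = -0.0734, g' = -1.622 → ψ₂ = 0.783
  ψ₂ = 0.783: g = -0.0054, g' = -1.397 → ψ₂ = 0.779
Converged at ψ₂ = 0.779.
  ethanol: x = 0.377, y = 0.875
  n-decane: x = 0.623, y = 0.125

y_ethanol (drum 2) = 0.875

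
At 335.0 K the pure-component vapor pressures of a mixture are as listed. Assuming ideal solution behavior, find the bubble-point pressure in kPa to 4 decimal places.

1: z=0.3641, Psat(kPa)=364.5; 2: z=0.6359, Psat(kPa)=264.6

Pbub = 300.9736 kPa

At the bubble point ψ → 0, so ΣzᵢKᵢ = 1 with Kᵢ = Pᵢˢᵃᵗ/P ⇒ P = ΣzᵢPᵢˢᵃᵗ.
P = 0.3641·364.5 + 0.6359·264.6 = 300.9736 kPa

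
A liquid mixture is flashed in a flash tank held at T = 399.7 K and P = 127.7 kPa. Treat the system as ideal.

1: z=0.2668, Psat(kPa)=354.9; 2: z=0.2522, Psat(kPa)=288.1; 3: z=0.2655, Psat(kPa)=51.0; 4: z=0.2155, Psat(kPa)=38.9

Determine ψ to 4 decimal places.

ψ = 0.4857

Raoult's law: Kᵢ = Pᵢˢᵃᵗ/P = Pᵢˢᵃᵗ/127.7.
  K_1 = 354.9/127.7 = 2.779170, K_2 = 288.1/127.7 = 2.256069, K_3 = 51.0/127.7 = 0.399374, K_4 = 38.9/127.7 = 0.304620
Rachford–Rice: g(ψ) = Σ zᵢ(Kᵢ−1)/(1+ψ(Kᵢ−1)) = 0.
Check two-phase: ΣzᵢKᵢ = 1.4821 > 1 and Σzᵢ/Kᵢ = 1.5800 > 1, so g(0) = 0.4821 > 0 and g(1) = -0.5800 < 0.
Newton–Raphson from ψ = 0.57:
  ψ = 0.5700: g = -0.07045, g' = -0.8508 → ψ = 0.4872
  ψ = 0.4872: g = -0.00127, g' = -0.8252 → ψ = 0.4857
Converged at ψ = 0.4857.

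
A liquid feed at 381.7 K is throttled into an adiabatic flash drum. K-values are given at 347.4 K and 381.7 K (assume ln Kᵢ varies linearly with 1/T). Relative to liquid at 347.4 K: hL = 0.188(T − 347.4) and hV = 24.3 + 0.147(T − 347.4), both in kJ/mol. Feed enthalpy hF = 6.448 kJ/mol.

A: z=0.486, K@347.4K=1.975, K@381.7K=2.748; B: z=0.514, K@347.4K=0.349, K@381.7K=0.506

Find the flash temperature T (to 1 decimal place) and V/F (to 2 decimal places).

T = 349.4 K, V/F = 0.25

Adiabatic flash: solve Rachford–Rice at each trial T, then check hF = ψ·hV(T) + (1−ψ)·hL(T).
  T = 347.4 K: K = (1.975, 0.349), RR gives ψ = 0.219, H_out = 5.331 kJ/mol
  T = 381.7 K: K = (2.748, 0.506), RR gives ψ = 0.690, H_out = 22.239 kJ/mol
  T = 364.5 K: K = (2.347, 0.424), RR gives ψ = 0.462, H_out = 14.109 kJ/mol
  T = 355.9 K: K = (2.156, 0.385), RR gives ψ = 0.346, H_out = 9.884 kJ/mol
  T = 351.6 K: K = (2.064, 0.367), RR gives ψ = 0.284, H_out = 7.645 kJ/mol
  T = 349.5 K: K = (2.019, 0.358), RR gives ψ = 0.252, H_out = 6.506 kJ/mol
Linear interpolation between T = 347.4 (H_out = 5.331) and T = 349.5 (H_out = 6.506) on hF = 6.448 gives T ≈ 349.4 K, at which ψ = 0.25.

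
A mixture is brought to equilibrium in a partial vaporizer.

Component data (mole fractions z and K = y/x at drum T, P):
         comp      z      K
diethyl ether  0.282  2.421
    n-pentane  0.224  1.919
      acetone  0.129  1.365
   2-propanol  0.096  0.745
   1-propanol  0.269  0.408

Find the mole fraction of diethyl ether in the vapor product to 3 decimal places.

Let ψ = V/F and solve Σ zᵢ(Kᵢ−1)/(1+ψ(Kᵢ−1)) = 0.
Feasibility: ΣzᵢKᵢ = 1.470, Σzᵢ/Kᵢ = 1.116 — both > 1, two phases present.
Newton iteration, ψ⁰ = 0.5:
  ψ = 0.500: g = 0.1609, g' = -0.494 → ψ = 0.826
  ψ = 0.826: g = -0.0049, g' = -0.563 → ψ = 0.817
Converged at ψ = 0.817.
Compositions from xᵢ = zᵢ/(1+ψ(Kᵢ−1)), yᵢ = Kᵢxᵢ:
  diethyl ether: x = 0.131, y = 0.316
  n-pentane: x = 0.128, y = 0.246
  acetone: x = 0.099, y = 0.136
  2-propanol: x = 0.121, y = 0.090
  1-propanol: x = 0.521, y = 0.213

y_diethyl ether = 0.316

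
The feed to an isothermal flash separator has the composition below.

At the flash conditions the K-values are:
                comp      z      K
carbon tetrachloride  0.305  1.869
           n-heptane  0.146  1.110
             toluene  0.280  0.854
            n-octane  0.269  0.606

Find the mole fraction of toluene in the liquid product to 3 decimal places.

Iterate (Newton) starting at ψ = 0.5:
  ψ = 0.500: g = 0.0239, g' = -0.185 → ψ = 0.629
  ψ = 0.629: g = 0.0005, g' = -0.179 → ψ = 0.632
Converged at ψ = 0.632.
Compositions from xᵢ = zᵢ/(1+ψ(Kᵢ−1)), yᵢ = Kᵢxᵢ:
  carbon tetrachloride: x = 0.197, y = 0.368
  n-heptane: x = 0.137, y = 0.152
  toluene: x = 0.308, y = 0.263
  n-octane: x = 0.358, y = 0.217

x_toluene = 0.308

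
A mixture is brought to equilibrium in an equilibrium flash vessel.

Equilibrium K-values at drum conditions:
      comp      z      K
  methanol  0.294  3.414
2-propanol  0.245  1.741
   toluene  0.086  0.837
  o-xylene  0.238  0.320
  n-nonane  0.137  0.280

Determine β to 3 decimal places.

β = 0.546

Material balance + equilibrium reduce to Σ zᵢ(Kᵢ−1)/(1+β(Kᵢ−1)) = 0.
Feasibility: ΣzᵢKᵢ = 1.617, Σzᵢ/Kᵢ = 1.563 — both > 1, two phases present.
Newton–Raphson from β = 0.5:
  β = 0.500: g = 0.0394, g' = -0.852 → β = 0.546
Converged at β = 0.546.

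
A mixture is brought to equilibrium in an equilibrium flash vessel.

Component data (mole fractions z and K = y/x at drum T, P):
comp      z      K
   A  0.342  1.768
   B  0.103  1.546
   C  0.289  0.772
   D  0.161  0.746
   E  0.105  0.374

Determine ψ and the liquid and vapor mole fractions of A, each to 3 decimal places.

Material balance + equilibrium reduce to Σ zᵢ(Kᵢ−1)/(1+ψ(Kᵢ−1)) = 0.
Check two-phase: ΣzᵢKᵢ = 1.146 > 1 and Σzᵢ/Kᵢ = 1.131 > 1, so g(0) = 0.146 > 0 and g(1) = -0.131 < 0.
Newton iteration, ψ⁰ = 0.5:
  ψ = 0.500: g = 0.0171, g' = -0.244 → ψ = 0.570
  ψ = 0.570: g = -0.0001, g' = -0.249 → ψ = 0.569
Converged at ψ = 0.569.
Compositions from xᵢ = zᵢ/(1+ψ(Kᵢ−1)), yᵢ = Kᵢxᵢ:
  A: x = 0.238, y = 0.421
  B: x = 0.079, y = 0.121
  C: x = 0.332, y = 0.256
  D: x = 0.188, y = 0.140
  E: x = 0.163, y = 0.061

ψ = 0.569, x_A = 0.238, y_A = 0.421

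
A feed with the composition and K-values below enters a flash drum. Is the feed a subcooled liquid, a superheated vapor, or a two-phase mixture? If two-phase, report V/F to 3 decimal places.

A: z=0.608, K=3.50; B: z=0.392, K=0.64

superheated vapor

ΣzᵢKᵢ = 2.379; Σzᵢ/Kᵢ = 0.786.
Since Σzᵢ/Kᵢ < 1 the mixture is above its dew point — single vapor phase.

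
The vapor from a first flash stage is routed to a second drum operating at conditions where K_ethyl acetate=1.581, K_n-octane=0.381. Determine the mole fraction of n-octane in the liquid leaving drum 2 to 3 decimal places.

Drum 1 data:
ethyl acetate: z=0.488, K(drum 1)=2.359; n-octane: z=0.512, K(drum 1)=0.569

Drum 1:
Rachford–Rice: g(ψ₁) = Σ zᵢ(Kᵢ−1)/(1+ψ₁(Kᵢ−1)) = 0.
Check two-phase: ΣzᵢKᵢ = 1.443 > 1 and Σzᵢ/Kᵢ = 1.107 > 1, so g(0) = 0.443 > 0 and g(1) = -0.107 < 0.
Iterate (Newton) starting at ψ₁ = 0.49:
  ψ₁ = 0.490: g = 0.1183, g' = -0.478 → ψ₁ = 0.738
  ψ₁ = 0.738: g = 0.0076, g' = -0.429 → ψ₁ = 0.755
  ψ₁ = 0.755: g = 0.0000, g' = -0.429 → ψ₁ = 0.756
Converged at ψ₁ = 0.756.
Drum-1 compositions:
  ethyl acetate: x = 0.241, y = 0.568
  n-octane: x = 0.759, y = 0.432
Drum-2 feed = drum-1 vapor: z₂ = (0.5680, 0.4320).
Drum 2:
Let ψ₂ = V/F and solve Σ zᵢ(Kᵢ−1)/(1+ψ₂(Kᵢ−1)) = 0.
Feasibility: ΣzᵢKᵢ = 1.063, Σzᵢ/Kᵢ = 1.493 — both > 1, two phases present.
Newton iteration, ψ₂⁰ = 0.48:
  ψ₂ = 0.480: g = -0.1224, g' = -0.452 → ψ₂ = 0.209
  ψ₂ = 0.209: g = -0.0130, g' = -0.371 → ψ₂ = 0.174
Converged at ψ₂ = 0.174.
  ethyl acetate: x = 0.516, y = 0.816
  n-octane: x = 0.484, y = 0.184

x_n-octane (drum 2) = 0.484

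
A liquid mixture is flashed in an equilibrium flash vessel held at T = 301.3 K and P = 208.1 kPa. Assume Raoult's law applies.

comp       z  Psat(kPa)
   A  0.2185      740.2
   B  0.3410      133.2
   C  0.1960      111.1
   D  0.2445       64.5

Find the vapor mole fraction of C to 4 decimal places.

Raoult's law: Kᵢ = Pᵢˢᵃᵗ/P = Pᵢˢᵃᵗ/208.1.
  K_A = 740.2/208.1 = 3.556944, K_B = 133.2/208.1 = 0.640077, K_C = 111.1/208.1 = 0.533878, K_D = 64.5/208.1 = 0.309947
Rachford–Rice: g(ψ) = Σ zᵢ(Kᵢ−1)/(1+ψ(Kᵢ−1)) = 0.
g(0) = ΣzᵢKᵢ − 1 = 0.1759 and g(1) = 1 − Σzᵢ/Kᵢ = -0.7501, so a root lies in (0, 1).
Newton–Raphson from ψ = 0.52:
  ψ = 0.5200: g = -0.29490, g' = -0.6875 → ψ = 0.0910
  ψ = 0.0910: g = 0.05087, g' = -1.1662 → ψ = 0.1347
  ψ = 0.1347: g = 0.00313, g' = -1.0293 → ψ = 0.1377
Converged at ψ = 0.1377.
Compositions from xᵢ = zᵢ/(1+ψ(Kᵢ−1)), yᵢ = Kᵢxᵢ:
  A: x = 0.1616, y = 0.5748
  B: x = 0.3588, y = 0.2296
  C: x = 0.2094, y = 0.1118
  D: x = 0.2702, y = 0.0837

y_C = 0.1118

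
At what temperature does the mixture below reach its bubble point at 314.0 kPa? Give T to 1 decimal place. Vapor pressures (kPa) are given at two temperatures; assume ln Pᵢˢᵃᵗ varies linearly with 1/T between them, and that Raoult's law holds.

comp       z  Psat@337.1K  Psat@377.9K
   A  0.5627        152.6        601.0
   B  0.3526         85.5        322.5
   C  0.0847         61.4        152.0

T = 365.0 K

Bubble-point temperature: ΣzᵢPᵢˢᵃᵗ(T) = P. Interpolate ln Pᵢˢᵃᵗ = aᵢ + bᵢ/T.
  T = 337.1 K: ΣzᵢPᵢˢᵃᵗ = 121.22 kPa
  T = 377.9 K: ΣzᵢPᵢˢᵃᵗ = 464.77 kPa
  T = 357.5 K: ΣzᵢPᵢˢᵃᵗ = 246.41 kPa
  T = 367.7 K: ΣzᵢPᵢˢᵃᵗ = 341.35 kPa
  T = 362.6 K: ΣzᵢPᵢˢᵃᵗ = 290.67 kPa
  T = 365.1 K: ΣzᵢPᵢˢᵃᵗ = 314.67 kPa
Interpolating between 362.6 K and 365.1 K gives T ≈ 365.0 K.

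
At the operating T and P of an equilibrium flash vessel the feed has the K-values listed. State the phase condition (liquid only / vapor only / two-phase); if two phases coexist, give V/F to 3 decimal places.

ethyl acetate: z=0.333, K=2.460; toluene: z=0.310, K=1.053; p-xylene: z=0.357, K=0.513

two-phase, V/F = 0.680

ΣzᵢKᵢ = 1.329; Σzᵢ/Kᵢ = 1.126.
Both exceed 1, so a two-phase solution exists.
Newton iteration, ψ⁰ = 0.5:
  ψ = 0.500: g = 0.0672, g' = -0.386 → ψ = 0.674
  ψ = 0.674: g = 0.0020, g' = -0.369 → ψ = 0.680
Converged at ψ = 0.680.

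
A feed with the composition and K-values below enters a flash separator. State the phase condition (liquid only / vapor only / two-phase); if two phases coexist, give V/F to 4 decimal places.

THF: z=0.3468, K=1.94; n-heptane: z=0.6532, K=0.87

vapor only

ΣzᵢKᵢ = 1.2411; Σzᵢ/Kᵢ = 0.9296.
Since Σzᵢ/Kᵢ < 1 the mixture is above its dew point — single vapor phase.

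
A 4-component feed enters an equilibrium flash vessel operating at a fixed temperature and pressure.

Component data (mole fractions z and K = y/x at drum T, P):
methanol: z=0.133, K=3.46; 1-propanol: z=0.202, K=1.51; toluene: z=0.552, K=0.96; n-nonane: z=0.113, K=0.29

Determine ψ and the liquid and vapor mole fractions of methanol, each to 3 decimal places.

Newton iteration, ψ⁰ = 0.5:
  ψ = 0.500: g = 0.0819, g' = -0.333 → ψ = 0.746
  ψ = 0.746: g = -0.0033, g' = -0.386 → ψ = 0.737
Converged at ψ = 0.737.
Compositions from xᵢ = zᵢ/(1+ψ(Kᵢ−1)), yᵢ = Kᵢxᵢ:
  methanol: x = 0.047, y = 0.164
  1-propanol: x = 0.147, y = 0.222
  toluene: x = 0.569, y = 0.546
  n-nonane: x = 0.237, y = 0.069

ψ = 0.737, x_methanol = 0.047, y_methanol = 0.164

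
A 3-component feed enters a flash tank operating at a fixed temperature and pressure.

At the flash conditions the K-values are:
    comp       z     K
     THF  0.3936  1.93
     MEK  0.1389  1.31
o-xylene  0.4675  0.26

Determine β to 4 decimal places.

β = 0.1052

Rachford–Rice: g(β) = Σ zᵢ(Kᵢ−1)/(1+β(Kᵢ−1)) = 0.
Feasibility: ΣzᵢKᵢ = 1.0632, Σzᵢ/Kᵢ = 2.1080 — both > 1, two phases present.
Newton iteration, β⁰ = 0.38:
  β = 0.3800: g = -0.17230, g' = -0.6920 → β = 0.1310
  β = 0.1310: g = -0.01542, g' = -0.5967 → β = 0.1052
Converged at β = 0.1052.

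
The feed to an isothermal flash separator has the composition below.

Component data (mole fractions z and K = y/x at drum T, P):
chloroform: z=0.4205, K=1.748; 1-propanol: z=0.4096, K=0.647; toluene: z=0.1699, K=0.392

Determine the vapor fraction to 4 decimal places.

Rachford–Rice: g(ψ) = Σ zᵢ(Kᵢ−1)/(1+ψ(Kᵢ−1)) = 0.
g(0) = ΣzᵢKᵢ − 1 = 0.0666 and g(1) = 1 − Σzᵢ/Kᵢ = -0.3071, so a root lies in (0, 1).
Newton–Raphson from ψ = 0.5:
  ψ = 0.5000: g = -0.09508, g' = -0.3295 → ψ = 0.2115
  ψ = 0.2115: g = -0.00322, g' = -0.3177 → ψ = 0.2013
  ψ = 0.2013: g = 0.00000, g' = -0.3184 → ψ = 0.2014
Converged at ψ = 0.2014.

ψ = 0.2014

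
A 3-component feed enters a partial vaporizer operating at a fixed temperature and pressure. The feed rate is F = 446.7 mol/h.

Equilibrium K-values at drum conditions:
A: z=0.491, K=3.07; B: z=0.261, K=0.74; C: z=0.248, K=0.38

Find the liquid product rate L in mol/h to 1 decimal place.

Newton–Raphson from ψ = 0.46:
  ψ = 0.460: g = 0.2284, g' = -0.761 → ψ = 0.760
  ψ = 0.760: g = 0.0196, g' = -0.686 → ψ = 0.789
  ψ = 0.789: g = -0.0001, g' = -0.697 → ψ = 0.788
Converged at ψ = 0.788.
Then V = ψ·F = 0.7884·446.7 = 352.2 mol/h and L = F − V = 94.5 mol/h.

L = 94.5 mol/h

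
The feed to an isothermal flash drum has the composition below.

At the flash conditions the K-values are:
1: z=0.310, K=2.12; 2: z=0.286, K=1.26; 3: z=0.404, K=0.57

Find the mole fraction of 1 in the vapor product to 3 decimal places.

Let β = V/F and solve Σ zᵢ(Kᵢ−1)/(1+β(Kᵢ−1)) = 0.
Feasibility: ΣzᵢKᵢ = 1.248, Σzᵢ/Kᵢ = 1.082 — both > 1, two phases present.
Newton–Raphson from β = 0.5:
  β = 0.500: g = 0.0671, g' = -0.296 → β = 0.726
  β = 0.726: g = 0.0013, g' = -0.290 → β = 0.731
Converged at β = 0.731.
Compositions from xᵢ = zᵢ/(1+β(Kᵢ−1)), yᵢ = Kᵢxᵢ:
  1: x = 0.170, y = 0.361
  2: x = 0.240, y = 0.303
  3: x = 0.589, y = 0.336

y_1 = 0.361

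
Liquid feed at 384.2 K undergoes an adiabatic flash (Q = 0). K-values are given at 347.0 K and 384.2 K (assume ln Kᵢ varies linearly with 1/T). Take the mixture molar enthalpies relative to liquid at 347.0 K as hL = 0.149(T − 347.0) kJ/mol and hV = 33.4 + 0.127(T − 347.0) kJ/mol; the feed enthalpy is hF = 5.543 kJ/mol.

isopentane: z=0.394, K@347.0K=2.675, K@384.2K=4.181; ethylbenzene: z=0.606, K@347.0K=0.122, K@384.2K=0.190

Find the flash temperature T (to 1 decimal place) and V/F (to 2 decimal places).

Adiabatic flash: solve Rachford–Rice at each trial T, then check hF = ψ·hV(T) + (1−ψ)·hL(T).
  T = 347.0 K: K = (2.675, 0.122), RR gives ψ = 0.087, H_out = 2.904 kJ/mol
  T = 384.2 K: K = (4.181, 0.190), RR gives ψ = 0.296, H_out = 15.184 kJ/mol
  T = 365.6 K: K = (3.382, 0.154), RR gives ψ = 0.211, H_out = 9.744 kJ/mol
  T = 356.3 K: K = (3.017, 0.137), RR gives ψ = 0.156, H_out = 6.577 kJ/mol
  T = 351.6 K: K = (2.841, 0.130), RR gives ψ = 0.124, H_out = 4.799 kJ/mol
  T = 354.0 K: K = (2.930, 0.134), RR gives ψ = 0.141, H_out = 5.725 kJ/mol
Linear interpolation between T = 351.6 (H_out = 4.799) and T = 354.0 (H_out = 5.725) on hF = 5.543 gives T ≈ 353.5 K, at which ψ = 0.14.

T = 353.5 K, V/F = 0.14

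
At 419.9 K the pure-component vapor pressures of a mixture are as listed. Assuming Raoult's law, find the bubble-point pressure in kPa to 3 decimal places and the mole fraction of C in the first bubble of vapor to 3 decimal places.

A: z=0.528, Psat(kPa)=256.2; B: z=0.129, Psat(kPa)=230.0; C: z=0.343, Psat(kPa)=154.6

Pbub = 217.971 kPa, y_C = 0.243

At the bubble point ψ → 0, so ΣzᵢKᵢ = 1 with Kᵢ = Pᵢˢᵃᵗ/P ⇒ P = ΣzᵢPᵢˢᵃᵗ.
P = 0.528·256.2 + 0.129·230.0 + 0.343·154.6 = 217.971 kPa
yᵢ = zᵢPᵢˢᵃᵗ/P ⇒ y_C = 0.343·154.6/217.971 = 0.243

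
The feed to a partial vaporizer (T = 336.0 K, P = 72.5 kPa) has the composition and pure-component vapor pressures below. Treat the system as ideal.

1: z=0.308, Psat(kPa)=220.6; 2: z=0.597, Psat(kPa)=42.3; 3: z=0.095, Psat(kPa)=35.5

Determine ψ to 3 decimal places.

Raoult's law: Kᵢ = Pᵢˢᵃᵗ/P = Pᵢˢᵃᵗ/72.5.
  K_1 = 220.6/72.5 = 3.04276, K_2 = 42.3/72.5 = 0.58345, K_3 = 35.5/72.5 = 0.48966
Let ψ = V/F and solve Σ zᵢ(Kᵢ−1)/(1+ψ(Kᵢ−1)) = 0.
Feasibility: ΣzᵢKᵢ = 1.332, Σzᵢ/Kᵢ = 1.318 — both > 1, two phases present.
Newton iteration, ψ⁰ = 0.68:
  ψ = 0.680: g = -0.1579, g' = -0.485 → ψ = 0.354
  ψ = 0.354: g = 0.0140, g' = -0.612 → ψ = 0.377
  ψ = 0.377: g = 0.0002, g' = -0.594 → ψ = 0.378
Converged at ψ = 0.378.

ψ = 0.378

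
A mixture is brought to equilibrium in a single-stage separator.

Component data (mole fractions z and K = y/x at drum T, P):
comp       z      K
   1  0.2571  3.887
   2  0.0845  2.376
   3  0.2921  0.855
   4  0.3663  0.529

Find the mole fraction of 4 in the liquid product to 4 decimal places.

Let ψ = V/F and solve Σ zᵢ(Kᵢ−1)/(1+ψ(Kᵢ−1)) = 0.
g(0) = ΣzᵢKᵢ − 1 = 0.6436 and g(1) = 1 − Σzᵢ/Kᵢ = -0.1358, so a root lies in (0, 1).
Newton iteration, ψ⁰ = 0.44:
  ψ = 0.4400: g = 0.13650, g' = -0.6141 → ψ = 0.6623
  ψ = 0.6623: g = 0.01814, g' = -0.4757 → ψ = 0.7004
  ψ = 0.7004: g = 0.00022, g' = -0.4647 → ψ = 0.7009
Converged at ψ = 0.7009.
Compositions from xᵢ = zᵢ/(1+ψ(Kᵢ−1)), yᵢ = Kᵢxᵢ:
  1: x = 0.0850, y = 0.3305
  2: x = 0.0430, y = 0.1022
  3: x = 0.3251, y = 0.2780
  4: x = 0.5468, y = 0.2893

x_4 = 0.5468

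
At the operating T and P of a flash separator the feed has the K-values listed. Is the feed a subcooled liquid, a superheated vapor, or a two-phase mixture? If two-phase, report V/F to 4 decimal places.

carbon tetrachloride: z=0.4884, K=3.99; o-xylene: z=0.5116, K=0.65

superheated vapor

ΣzᵢKᵢ = 2.2813; Σzᵢ/Kᵢ = 0.9095.
Since Σzᵢ/Kᵢ < 1 the mixture is above its dew point — single vapor phase.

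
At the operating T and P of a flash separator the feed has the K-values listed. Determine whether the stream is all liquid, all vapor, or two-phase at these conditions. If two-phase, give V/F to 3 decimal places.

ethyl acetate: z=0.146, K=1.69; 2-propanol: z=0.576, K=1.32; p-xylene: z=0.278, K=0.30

ΣzᵢKᵢ = 1.090; Σzᵢ/Kᵢ = 1.449.
Both exceed 1, so a two-phase solution exists.
Let ψ = V/F and solve Σ zᵢ(Kᵢ−1)/(1+ψ(Kᵢ−1)) = 0.
Iterate (Newton) starting at ψ = 0.47:
  ψ = 0.470: g = -0.0537, g' = -0.387 → ψ = 0.331
  ψ = 0.331: g = -0.0046, g' = -0.325 → ψ = 0.317
Converged at ψ = 0.317.

two-phase, V/F = 0.317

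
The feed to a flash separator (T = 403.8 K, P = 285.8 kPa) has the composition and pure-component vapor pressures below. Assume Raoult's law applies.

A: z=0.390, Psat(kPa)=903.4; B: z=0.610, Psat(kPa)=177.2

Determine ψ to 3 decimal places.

ψ = 0.744

Raoult's law: Kᵢ = Pᵢˢᵃᵗ/P = Pᵢˢᵃᵗ/285.8.
  K_A = 903.4/285.8 = 3.16095, K_B = 177.2/285.8 = 0.62001
Binary case is linear: z₁(K₁−1)(1+ψ(K₂−1)) + z₂(K₂−1)(1+ψ(K₁−1)) = 0
⇒ ψ = [z₁(K₁−1)+z₂(K₂−1)] / [−(K₁−1)(K₂−1)] = 0.6110/0.8211 = 0.744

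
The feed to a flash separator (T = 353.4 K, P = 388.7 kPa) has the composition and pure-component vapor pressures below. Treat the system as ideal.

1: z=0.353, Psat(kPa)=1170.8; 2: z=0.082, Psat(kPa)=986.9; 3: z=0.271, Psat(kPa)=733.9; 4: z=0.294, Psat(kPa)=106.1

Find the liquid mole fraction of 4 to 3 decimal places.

x_4 = 0.662

Raoult's law: Kᵢ = Pᵢˢᵃᵗ/P = Pᵢˢᵃᵗ/388.7.
  K_1 = 1170.8/388.7 = 3.01209, K_2 = 986.9/388.7 = 2.53898, K_3 = 733.9/388.7 = 1.88809, K_4 = 106.1/388.7 = 0.27296
Newton–Raphson from ψ = 0.5:
  ψ = 0.500: g = 0.2562, g' = -0.903 → ψ = 0.784
  ψ = 0.784: g = -0.0220, g' = -1.169 → ψ = 0.765
  ψ = 0.765: g = -0.0004, g' = -1.127 → ψ = 0.764
Converged at ψ = 0.764.
Compositions from xᵢ = zᵢ/(1+ψ(Kᵢ−1)), yᵢ = Kᵢxᵢ:
  1: x = 0.139, y = 0.419
  2: x = 0.038, y = 0.096
  3: x = 0.161, y = 0.305
  4: x = 0.662, y = 0.181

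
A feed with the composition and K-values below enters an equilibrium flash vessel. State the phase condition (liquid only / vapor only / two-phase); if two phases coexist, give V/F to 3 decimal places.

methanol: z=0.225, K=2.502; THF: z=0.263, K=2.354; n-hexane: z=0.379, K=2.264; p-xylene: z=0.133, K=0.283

vapor only

ΣzᵢKᵢ = 2.078; Σzᵢ/Kᵢ = 0.839.
Since Σzᵢ/Kᵢ < 1 the mixture is above its dew point — single vapor phase.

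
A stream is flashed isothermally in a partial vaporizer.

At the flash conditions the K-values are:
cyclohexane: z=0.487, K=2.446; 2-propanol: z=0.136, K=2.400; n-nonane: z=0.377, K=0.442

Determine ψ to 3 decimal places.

Let ψ = V/F and solve Σ zᵢ(Kᵢ−1)/(1+ψ(Kᵢ−1)) = 0.
Feasibility: ΣzᵢKᵢ = 1.684, Σzᵢ/Kᵢ = 1.109 — both > 1, two phases present.
Newton iteration, ψ⁰ = 0.35:
  ψ = 0.350: g = 0.3339, g' = -0.750 → ψ = 0.795
  ψ = 0.795: g = 0.0396, g' = -0.659 → ψ = 0.855
  ψ = 0.855: g = -0.0008, g' = -0.688 → ψ = 0.854
Converged at ψ = 0.854.

ψ = 0.854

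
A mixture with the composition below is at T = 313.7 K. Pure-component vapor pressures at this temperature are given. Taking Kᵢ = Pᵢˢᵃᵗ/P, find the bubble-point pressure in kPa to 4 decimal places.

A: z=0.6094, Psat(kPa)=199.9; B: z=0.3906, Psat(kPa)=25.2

Pbub = 131.6622 kPa

At the bubble point ψ → 0, so ΣzᵢKᵢ = 1 with Kᵢ = Pᵢˢᵃᵗ/P ⇒ P = ΣzᵢPᵢˢᵃᵗ.
P = 0.6094·199.9 + 0.3906·25.2 = 131.6622 kPa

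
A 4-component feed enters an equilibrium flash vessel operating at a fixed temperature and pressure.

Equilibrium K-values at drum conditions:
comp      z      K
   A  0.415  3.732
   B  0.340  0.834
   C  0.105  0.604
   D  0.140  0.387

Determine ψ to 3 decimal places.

Material balance + equilibrium reduce to Σ zᵢ(Kᵢ−1)/(1+ψ(Kᵢ−1)) = 0.
g(0) = ΣzᵢKᵢ − 1 = 0.950 and g(1) = 1 − Σzᵢ/Kᵢ = -0.054, so a root lies in (0, 1).
Newton iteration, ψ⁰ = 0.5:
  ψ = 0.500: g = 0.2421, g' = -0.699 → ψ = 0.846
  ψ = 0.846: g = 0.0359, g' = -0.559 → ψ = 0.910
  ψ = 0.910: g = -0.0005, g' = -0.577 → ψ = 0.909
Converged at ψ = 0.909.

ψ = 0.909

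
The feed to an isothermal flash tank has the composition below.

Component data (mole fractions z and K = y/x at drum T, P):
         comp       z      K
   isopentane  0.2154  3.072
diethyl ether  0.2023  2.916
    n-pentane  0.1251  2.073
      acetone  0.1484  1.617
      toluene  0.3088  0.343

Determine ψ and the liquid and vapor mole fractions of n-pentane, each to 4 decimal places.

Newton–Raphson from ψ = 0.5:
  ψ = 0.5000: g = 0.27238, g' = -0.8064 → ψ = 0.8378
  ψ = 0.8378: g = -0.00829, g' = -0.9569 → ψ = 0.8291
  ψ = 0.8291: g = -0.00006, g' = -0.9441 → ψ = 0.8290
Converged at ψ = 0.8290.
Compositions from xᵢ = zᵢ/(1+ψ(Kᵢ−1)), yᵢ = Kᵢxᵢ:
  isopentane: x = 0.0793, y = 0.2435
  diethyl ether: x = 0.0782, y = 0.2279
  n-pentane: x = 0.0662, y = 0.1372
  acetone: x = 0.0982, y = 0.1588
  toluene: x = 0.6782, y = 0.2326

ψ = 0.8290, x_n-pentane = 0.0662, y_n-pentane = 0.1372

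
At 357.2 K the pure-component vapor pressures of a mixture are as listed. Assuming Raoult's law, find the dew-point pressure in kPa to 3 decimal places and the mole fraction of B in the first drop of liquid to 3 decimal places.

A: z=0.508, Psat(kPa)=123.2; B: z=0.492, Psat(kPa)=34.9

At the dew point ψ → 1, so Σzᵢ/Kᵢ = 1 with Kᵢ = Pᵢˢᵃᵗ/P ⇒ 1/P = Σzᵢ/Pᵢˢᵃᵗ.
1/P = 0.508/123.2 + 0.492/34.9 = 0.018221 ⇒ P = 54.882 kPa
xᵢ = zᵢP/Pᵢˢᵃᵗ ⇒ x_B = 0.492·54.882/34.9 = 0.774

Pdew = 54.882 kPa, x_B = 0.774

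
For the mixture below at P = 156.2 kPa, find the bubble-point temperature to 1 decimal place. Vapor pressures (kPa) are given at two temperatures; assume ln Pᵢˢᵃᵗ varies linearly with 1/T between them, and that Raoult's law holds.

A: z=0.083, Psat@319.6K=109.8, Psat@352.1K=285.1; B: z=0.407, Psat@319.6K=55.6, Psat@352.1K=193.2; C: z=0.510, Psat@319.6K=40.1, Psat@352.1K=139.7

T = 349.0 K

Bubble-point temperature: ΣzᵢPᵢˢᵃᵗ(T) = P. Interpolate ln Pᵢˢᵃᵗ = aᵢ + bᵢ/T.
  T = 319.6 K: ΣzᵢPᵢˢᵃᵗ = 52.19 kPa
  T = 352.1 K: ΣzᵢPᵢˢᵃᵗ = 173.54 kPa
  T = 335.9 K: ΣzᵢPᵢˢᵃᵗ = 98.02 kPa
  T = 344.0 K: ΣzᵢPᵢˢᵃᵗ = 131.27 kPa
  T = 348.1 K: ΣzᵢPᵢˢᵃᵗ = 151.43 kPa
  T = 350.1 K: ΣzᵢPᵢˢᵃᵗ = 162.17 kPa
Interpolating between 348.1 K and 350.1 K gives T ≈ 349.0 K.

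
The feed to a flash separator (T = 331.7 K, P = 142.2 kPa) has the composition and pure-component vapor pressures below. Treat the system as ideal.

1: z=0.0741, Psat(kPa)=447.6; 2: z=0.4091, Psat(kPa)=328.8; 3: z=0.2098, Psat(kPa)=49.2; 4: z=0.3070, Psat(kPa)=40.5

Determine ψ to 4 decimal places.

ψ = 0.3362

Raoult's law: Kᵢ = Pᵢˢᵃᵗ/P = Pᵢˢᵃᵗ/142.2.
  K_1 = 447.6/142.2 = 3.147679, K_2 = 328.8/142.2 = 2.312236, K_3 = 49.2/142.2 = 0.345992, K_4 = 40.5/142.2 = 0.284810
Let ψ = V/F and solve Σ zᵢ(Kᵢ−1)/(1+ψ(Kᵢ−1)) = 0.
Feasibility: ΣzᵢKᵢ = 1.3392, Σzᵢ/Kᵢ = 1.8848 — both > 1, two phases present.
Newton–Raphson from ψ = 0.5:
  ψ = 0.5000: g = -0.14477, g' = -0.9150 → ψ = 0.3418
  ψ = 0.3418: g = -0.00491, g' = -0.8733 → ψ = 0.3362
Converged at ψ = 0.3362.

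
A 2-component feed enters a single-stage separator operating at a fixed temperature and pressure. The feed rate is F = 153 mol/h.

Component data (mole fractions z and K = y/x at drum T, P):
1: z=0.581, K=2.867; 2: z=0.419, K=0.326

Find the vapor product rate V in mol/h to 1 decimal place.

Rachford–Rice: g(ψ) = Σ zᵢ(Kᵢ−1)/(1+ψ(Kᵢ−1)) = 0.
Check two-phase: ΣzᵢKᵢ = 1.802 > 1 and Σzᵢ/Kᵢ = 1.488 > 1, so g(0) = 0.802 > 0 and g(1) = -0.488 < 0.
Binary case is linear: z₁(K₁−1)(1+ψ(K₂−1)) + z₂(K₂−1)(1+ψ(K₁−1)) = 0
⇒ ψ = [z₁(K₁−1)+z₂(K₂−1)] / [−(K₁−1)(K₂−1)] = 0.8023/1.2584 = 0.638
Then V = ψ·F = 0.6376·153 = 97.6 mol/h and L = F − V = 55.4 mol/h.

V = 97.6 mol/h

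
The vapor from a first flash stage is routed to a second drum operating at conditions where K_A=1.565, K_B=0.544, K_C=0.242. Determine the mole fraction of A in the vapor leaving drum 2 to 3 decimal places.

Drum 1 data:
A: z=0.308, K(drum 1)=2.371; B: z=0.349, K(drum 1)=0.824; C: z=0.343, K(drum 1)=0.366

Drum 1:
Rachford–Rice: g(ψ₁) = Σ zᵢ(Kᵢ−1)/(1+ψ₁(Kᵢ−1)) = 0.
Feasibility: ΣzᵢKᵢ = 1.143, Σzᵢ/Kᵢ = 1.491 — both > 1, two phases present.
Newton–Raphson from ψ₁ = 0.5:
  ψ₁ = 0.500: g = -0.1352, g' = -0.512 → ψ₁ = 0.236
  ψ₁ = 0.236: g = -0.0008, g' = -0.533 → ψ₁ = 0.235
Converged at ψ₁ = 0.235.
Drum-1 compositions:
  A: x = 0.233, y = 0.553
  B: x = 0.364, y = 0.300
  C: x = 0.403, y = 0.147
Drum-2 feed = drum-1 vapor: z₂ = (0.5526, 0.3000, 0.1475).
Drum 2:
Let ψ₂ = V/F and solve Σ zᵢ(Kᵢ−1)/(1+ψ₂(Kᵢ−1)) = 0.
g(0) = ΣzᵢKᵢ − 1 = 0.064 and g(1) = 1 − Σzᵢ/Kᵢ = -0.514, so a root lies in (0, 1).
Newton iteration, ψ₂⁰ = 0.58:
  ψ₂ = 0.580: g = -0.1503, g' = -0.485 → ψ₂ = 0.270
  ψ₂ = 0.270: g = -0.0257, g' = -0.348 → ψ₂ = 0.196
  ψ₂ = 0.196: g = -0.0005, g' = -0.335 → ψ₂ = 0.195
Converged at ψ₂ = 0.195.
  A: x = 0.498, y = 0.779
  B: x = 0.329, y = 0.179
  C: x = 0.173, y = 0.042

y_A (drum 2) = 0.779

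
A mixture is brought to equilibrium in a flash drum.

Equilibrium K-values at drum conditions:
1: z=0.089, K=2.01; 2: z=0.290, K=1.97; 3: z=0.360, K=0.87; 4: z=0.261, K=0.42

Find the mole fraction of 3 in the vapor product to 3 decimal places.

y_3 = 0.333

Newton iteration, V/F⁰ = 0.54:
  V/F = 0.540: g = -0.0280, g' = -0.349 → V/F = 0.460
  V/F = 0.460: g = -0.0003, g' = -0.343 → V/F = 0.459
Converged at V/F = 0.459.
Compositions from xᵢ = zᵢ/(1+V/F(Kᵢ−1)), yᵢ = Kᵢxᵢ:
  1: x = 0.061, y = 0.122
  2: x = 0.201, y = 0.395
  3: x = 0.383, y = 0.333
  4: x = 0.356, y = 0.149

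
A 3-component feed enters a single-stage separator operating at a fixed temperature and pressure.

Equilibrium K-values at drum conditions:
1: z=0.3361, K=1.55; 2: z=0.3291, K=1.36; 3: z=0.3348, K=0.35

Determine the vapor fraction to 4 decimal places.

Newton iteration, ψ⁰ = 0.58:
  ψ = 0.5800: g = -0.11115, g' = -0.4521 → ψ = 0.3341
  ψ = 0.3341: g = -0.01608, g' = -0.3374 → ψ = 0.2865
  ψ = 0.2865: g = -0.00032, g' = -0.3245 → ψ = 0.2855
Converged at ψ = 0.2855.

ψ = 0.2855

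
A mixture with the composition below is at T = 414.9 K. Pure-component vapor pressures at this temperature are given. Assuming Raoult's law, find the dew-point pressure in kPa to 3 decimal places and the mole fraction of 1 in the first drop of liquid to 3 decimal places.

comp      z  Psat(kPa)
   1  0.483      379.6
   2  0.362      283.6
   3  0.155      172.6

Pdew = 290.118 kPa, x_1 = 0.369

At the dew point ψ → 1, so Σzᵢ/Kᵢ = 1 with Kᵢ = Pᵢˢᵃᵗ/P ⇒ 1/P = Σzᵢ/Pᵢˢᵃᵗ.
1/P = 0.483/379.6 + 0.362/283.6 + 0.155/172.6 = 0.003447 ⇒ P = 290.118 kPa
xᵢ = zᵢP/Pᵢˢᵃᵗ ⇒ x_1 = 0.483·290.118/379.6 = 0.369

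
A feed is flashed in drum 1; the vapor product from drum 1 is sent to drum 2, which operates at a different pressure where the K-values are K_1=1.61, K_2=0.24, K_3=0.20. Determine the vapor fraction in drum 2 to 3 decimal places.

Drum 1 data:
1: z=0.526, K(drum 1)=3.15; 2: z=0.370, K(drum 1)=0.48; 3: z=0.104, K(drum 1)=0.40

Drum 1:
Let ψ₁ = V/F and solve Σ zᵢ(Kᵢ−1)/(1+ψ₁(Kᵢ−1)) = 0.
Feasibility: ΣzᵢKᵢ = 1.876, Σzᵢ/Kᵢ = 1.198 — both > 1, two phases present.
Newton–Raphson from ψ₁ = 0.5:
  ψ₁ = 0.500: g = 0.1959, g' = -0.824 → ψ₁ = 0.738
  ψ₁ = 0.738: g = 0.0132, g' = -0.747 → ψ₁ = 0.755
Converged at ψ₁ = 0.755.
Drum-1 compositions:
  1: x = 0.200, y = 0.631
  2: x = 0.609, y = 0.292
  3: x = 0.190, y = 0.076
Drum-2 feed = drum-1 vapor: z₂ = (0.6314, 0.2925, 0.0761).
Drum 2:
Material balance + equilibrium reduce to Σ zᵢ(Kᵢ−1)/(1+ψ₂(Kᵢ−1)) = 0.
Check two-phase: ΣzᵢKᵢ = 1.102 > 1 and Σzᵢ/Kᵢ = 1.991 > 1, so g(0) = 0.102 > 0 and g(1) = -0.991 < 0.
Iterate (Newton) starting at ψ₂ = 0.5:
  ψ₂ = 0.500: g = -0.1648, g' = -0.713 → ψ₂ = 0.269
  ψ₂ = 0.269: g = -0.0260, g' = -0.519 → ψ₂ = 0.219
  ψ₂ = 0.219: g = -0.0006, g' = -0.497 → ψ₂ = 0.218
Converged at ψ₂ = 0.218.
  1: x = 0.557, y = 0.897
  2: x = 0.350, y = 0.084
  3: x = 0.092, y = 0.018

V/F (drum 2) = 0.218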